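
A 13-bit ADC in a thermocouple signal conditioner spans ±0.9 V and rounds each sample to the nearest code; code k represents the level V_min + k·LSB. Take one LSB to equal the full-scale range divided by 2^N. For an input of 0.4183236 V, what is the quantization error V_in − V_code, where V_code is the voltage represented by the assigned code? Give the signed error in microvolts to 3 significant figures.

−35.8 µV

The full-scale span is 0.9 − (-0.9) = 1.8 V. LSB = 1.8 V / 2^13 ≈ 219.7 µV.
Position in LSBs: (0.4183236 − (-0.9)) × 8192/1.8 = 5999.8372; rounding gives k = 6000.
V_code = -0.9 + (6000/8192) × 1.8 = 0.4183593750 V.
e = 0.4183236 − (0.4183593750) = −35.8 µV.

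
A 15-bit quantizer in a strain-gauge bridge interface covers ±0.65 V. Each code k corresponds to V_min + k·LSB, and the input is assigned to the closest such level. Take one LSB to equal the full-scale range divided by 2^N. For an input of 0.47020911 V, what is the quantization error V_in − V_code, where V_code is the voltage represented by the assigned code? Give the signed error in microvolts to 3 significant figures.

+6.47 µV

Span: 0.65 V − (-0.65 V) = 1.3 V. LSB = 1.3 V / 2^15 ≈ 39.67 µV.
(0.47020911 − (-0.65)) / LSB = 1.12020911 × 32768/1.3 = 28236.1632. Nearest integer: k = 28236.
V_code = -0.65 + (28236/32768) × 1.3 = 0.47020263672 V.
Error = V_in − V_code = 0.47020911 − (0.47020263672) = +6.47 µV.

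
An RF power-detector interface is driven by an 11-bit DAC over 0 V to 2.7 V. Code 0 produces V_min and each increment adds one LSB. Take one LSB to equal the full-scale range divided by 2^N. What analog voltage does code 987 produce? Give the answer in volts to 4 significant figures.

Span = 2.7 V. LSB = 2.7 V / 2^11.
V_out = 0 + 987 × (2.7/2048) V
      = 0 + 1.30122 = 1.30122 V.

1.301 V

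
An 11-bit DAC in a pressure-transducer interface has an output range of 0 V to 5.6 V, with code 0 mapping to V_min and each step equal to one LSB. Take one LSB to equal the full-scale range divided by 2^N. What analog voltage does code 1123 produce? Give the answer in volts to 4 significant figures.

V_FS = 5.6 V. LSB = 5.6 V / 2^11.
V_out = V_min + code × LSB = 0 V + 1123 × 5.6 V / 2048
      = 0 V + 3.07070 V = 3.07070 V.

3.071 V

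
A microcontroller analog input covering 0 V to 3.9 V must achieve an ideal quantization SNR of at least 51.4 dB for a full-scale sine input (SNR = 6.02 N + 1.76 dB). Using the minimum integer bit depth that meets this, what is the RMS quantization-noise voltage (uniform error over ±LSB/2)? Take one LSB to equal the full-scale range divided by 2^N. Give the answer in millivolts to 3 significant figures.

Range is 3.9 V.
6.02 N + 1.76 ≥ 51.4 gives N ≥ 8.246, so the minimum integer is 9.
LSB = 3.9 V / 2^9 = 7.6172 mV.
RMS noise = LSB/√12 = 2.20 mV.

2.20 mV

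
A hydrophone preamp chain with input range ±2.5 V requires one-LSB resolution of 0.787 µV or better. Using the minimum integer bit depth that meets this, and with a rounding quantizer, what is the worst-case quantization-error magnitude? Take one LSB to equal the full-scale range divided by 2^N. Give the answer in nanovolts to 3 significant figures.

298 nV

The full-scale span is 2.5 − (-2.5) = 5 V.
5 V / 0.787 µV = 6.353e6. Since 2^22 = 4194304 and 2^23 = 8388608, N = 23.
LSB = 5 V ÷ 2^23 = 5/8388608 V = 0.59605 µV.
Half an LSB is 298 nV.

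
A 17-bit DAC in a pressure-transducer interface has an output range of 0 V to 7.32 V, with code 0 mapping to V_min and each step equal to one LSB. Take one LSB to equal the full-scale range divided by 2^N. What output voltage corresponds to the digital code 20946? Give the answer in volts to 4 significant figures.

1.170 V

V_FS = 7.32 V. LSB = 7.32 V / 2^17.
Output = V_min + (20946/131072) × range = 0 + 0.159805 × 7.32 V
      = 0 V + 1.16977 V = 1.16977 V.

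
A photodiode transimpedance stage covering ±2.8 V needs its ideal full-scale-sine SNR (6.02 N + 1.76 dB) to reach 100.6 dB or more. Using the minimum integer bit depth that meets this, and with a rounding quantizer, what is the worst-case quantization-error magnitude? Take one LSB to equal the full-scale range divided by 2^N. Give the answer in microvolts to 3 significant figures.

21.4 µV

Full-scale range = 2.8 V − (-2.8 V) = 5.6 V.
Solving 6.02 N ≥ 100.6 − 1.76: N ≥ 16.419. Round up → N = 17.
LSB = 5.6 V / 2^17 = 42.725 µV.
Max error for round-to-nearest is LSB/2 = 21.4 µV.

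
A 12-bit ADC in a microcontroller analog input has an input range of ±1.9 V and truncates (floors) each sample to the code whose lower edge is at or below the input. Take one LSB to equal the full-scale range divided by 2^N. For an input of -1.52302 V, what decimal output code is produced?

406

The full-scale span is 1.9 − (-1.9) = 3.8 V. LSB = 3.8 V / 2^12 ≈ 0.9277 mV.
code = ⌊(V_in − V_min)/LSB⌋ = ⌊(V_in − V_min) × 2^12 / range⌋
     = ⌊(-1.52302 − (-1.9)) × 4096 / 3.8⌋ = ⌊0.37698 × 4096/3.8⌋
     = ⌊406.345⌋ = 406.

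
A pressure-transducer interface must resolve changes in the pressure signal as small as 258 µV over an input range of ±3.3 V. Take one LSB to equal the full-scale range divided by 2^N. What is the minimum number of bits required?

Range = 3.3 − (-3.3) = 6.6 V.
Need 2^N ≥ 6.6 V / 258 µV = 25580 → N_min = 15.

15 bits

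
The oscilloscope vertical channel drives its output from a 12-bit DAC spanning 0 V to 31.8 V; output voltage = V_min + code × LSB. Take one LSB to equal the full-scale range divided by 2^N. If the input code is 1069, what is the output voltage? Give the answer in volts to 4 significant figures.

8.299 V

Span = 31.8 V. LSB = 31.8 V / 2^12.
V_out = V_min + code × LSB = 0 V + 1069 × 31.8 V / 4096
      = 0 + 8.29937 = 8.29937 V.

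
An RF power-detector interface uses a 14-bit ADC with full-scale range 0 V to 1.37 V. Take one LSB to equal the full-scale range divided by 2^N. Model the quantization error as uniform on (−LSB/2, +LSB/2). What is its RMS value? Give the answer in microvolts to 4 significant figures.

24.14 µV

Full-scale range = 1.37 V.
One LSB is 1.37 V / 16384 = 83.6182 µV.
V_rms = LSB/√12 = 83.6182 µV / √12 = 24.14 µV.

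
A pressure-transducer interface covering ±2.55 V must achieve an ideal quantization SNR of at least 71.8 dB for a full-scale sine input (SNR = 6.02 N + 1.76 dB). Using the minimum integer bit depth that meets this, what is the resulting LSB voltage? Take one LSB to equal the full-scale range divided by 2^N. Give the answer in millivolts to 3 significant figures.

1.25 mV

The full-scale span is 2.55 − (-2.55) = 5.1 V.
Required N = ⌈(71.8 − 1.76)/6.02⌉ = ⌈11.635⌉ = 12.
Step size = 5.1/4096 V = 1.25 mV.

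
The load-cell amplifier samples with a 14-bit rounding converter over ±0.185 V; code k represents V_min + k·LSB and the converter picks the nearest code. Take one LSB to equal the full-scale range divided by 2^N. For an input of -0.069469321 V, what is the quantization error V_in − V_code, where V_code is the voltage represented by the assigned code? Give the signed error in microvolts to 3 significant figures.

−3.99 µV

The full-scale span is 0.185 − (-0.185) = 0.37 V. LSB = 0.37 V / 2^14 ≈ 22.58 µV.
(V_in − V_min)/LSB = (-0.069469321 − (-0.185)) × 16384/0.37 = 5115.8234 → nearest code k = 5116.
Reconstructed level: -0.185 + 5116 × 0.37/16384 V = -0.069465332031 V.
e = -0.069469321 − (-0.069465332031) = −3.99 µV.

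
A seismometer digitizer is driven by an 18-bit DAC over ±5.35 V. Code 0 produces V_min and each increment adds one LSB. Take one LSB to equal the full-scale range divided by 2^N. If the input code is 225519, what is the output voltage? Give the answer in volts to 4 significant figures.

The full-scale span is 5.35 − (-5.35) = 10.7 V. LSB = 10.7 V / 2^18.
V_out = -5.35 + 225519 × (10.7/262144) V
      = -5.35 V + 9.20507 V = 3.85507 V.

3.855 V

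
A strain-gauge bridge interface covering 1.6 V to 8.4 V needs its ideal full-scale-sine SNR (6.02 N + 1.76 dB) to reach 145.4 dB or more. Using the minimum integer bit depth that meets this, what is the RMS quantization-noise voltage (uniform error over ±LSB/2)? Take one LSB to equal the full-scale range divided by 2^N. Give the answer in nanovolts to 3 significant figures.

Full-scale range = 8.4 V − (1.6 V) = 6.8 V.
Required N = ⌈(145.4 − 1.76)/6.02⌉ = ⌈23.860⌉ = 24.
LSB = 6.8 V / 2^24 = 405.31 nV.
V_rms = LSB/√12 = 117 nV.

117 nV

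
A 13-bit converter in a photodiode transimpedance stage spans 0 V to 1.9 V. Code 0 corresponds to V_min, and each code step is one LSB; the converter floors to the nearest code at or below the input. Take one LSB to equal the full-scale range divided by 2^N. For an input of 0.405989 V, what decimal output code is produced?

1750

Range is 1.9 V. LSB = 1.9 V / 2^13 ≈ 231.9 µV.
code = ⌊(V_in − V_min)/LSB⌋ = ⌊(V_in − V_min) × 2^13 / range⌋
     = ⌊(0.405989 − (0)) × 8192 / 1.9⌋ = ⌊0.405989 × 8192/1.9⌋
     = ⌊1750.454⌋ = 1750.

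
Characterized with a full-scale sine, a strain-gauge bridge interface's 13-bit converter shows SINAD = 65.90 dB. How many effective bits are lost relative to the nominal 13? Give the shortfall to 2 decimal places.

2.35 bits

Effective bits = (65.90 − 1.76)/6.02 = 10.6545.
Lost resolution: 13 − 10.6545 = 2.3455 bits.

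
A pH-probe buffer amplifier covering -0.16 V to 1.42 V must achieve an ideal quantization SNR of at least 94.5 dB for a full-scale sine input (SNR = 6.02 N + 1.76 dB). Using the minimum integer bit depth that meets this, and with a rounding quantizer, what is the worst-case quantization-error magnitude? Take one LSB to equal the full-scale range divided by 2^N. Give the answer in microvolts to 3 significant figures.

Span: 1.42 V − (-0.16 V) = 1.58 V.
Required N = ⌈(94.5 − 1.76)/6.02⌉ = ⌈15.405⌉ = 16.
One LSB is 1.58 V / 65536 = 24.109 µV.
Max error for round-to-nearest is LSB/2 = 12.1 µV.

12.1 µV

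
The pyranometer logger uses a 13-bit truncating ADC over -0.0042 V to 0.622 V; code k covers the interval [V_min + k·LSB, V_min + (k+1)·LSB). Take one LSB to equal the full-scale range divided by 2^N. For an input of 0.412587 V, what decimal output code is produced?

Full-scale range = 0.622 V − (-0.0042 V) = 0.6262 V. LSB = 0.6262 V / 2^13 ≈ 76.44 µV.
V_in − V_min = 0.412587 − (-0.0042) = 0.416787 V.
Divide by LSB: 0.416787 × 8192/0.6262 = 5452.4419.
Truncating gives code 5452.

5452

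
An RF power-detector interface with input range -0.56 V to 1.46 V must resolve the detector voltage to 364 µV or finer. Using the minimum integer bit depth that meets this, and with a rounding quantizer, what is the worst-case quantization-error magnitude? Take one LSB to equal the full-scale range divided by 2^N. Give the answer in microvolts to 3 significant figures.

123 µV

The full-scale span is 1.46 − (-0.56) = 2.02 V.
Required number of levels: 2.02/364 µV = 5549.5; smallest N with 2^N ≥ that is 13.
Step size = 2.02/8192 V = 246.58 µV.
|e|_max = LSB/2 = 123 µV.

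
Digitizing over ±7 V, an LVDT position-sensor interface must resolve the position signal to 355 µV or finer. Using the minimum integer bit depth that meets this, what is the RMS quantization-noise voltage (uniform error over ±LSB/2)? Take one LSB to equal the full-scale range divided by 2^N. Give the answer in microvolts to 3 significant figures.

61.7 µV

The full-scale span is 7 − (-7) = 14 V.
14 V / 355 µV = 39440. Since 2^15 = 32768 and 2^16 = 65536, N = 16.
One LSB is 14 V / 65536 = 213.62 µV.
σ_q = LSB/√12 = 213.62 µV/3.4641 = 61.7 µV.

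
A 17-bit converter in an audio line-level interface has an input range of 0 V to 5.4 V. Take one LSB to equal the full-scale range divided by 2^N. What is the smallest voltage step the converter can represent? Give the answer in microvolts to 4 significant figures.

Range is 5.4 V.
There are 2^17 = 131072 steps.
One LSB is 5.4 V / 131072 = 41.20 µV.

41.20 µV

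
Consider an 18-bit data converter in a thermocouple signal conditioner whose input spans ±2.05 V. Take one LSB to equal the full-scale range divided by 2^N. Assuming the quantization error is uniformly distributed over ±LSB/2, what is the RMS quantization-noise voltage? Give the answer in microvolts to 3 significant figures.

4.51 µV

The full-scale span is 2.05 − (-2.05) = 4.1 V.
LSB = 4.1 V ÷ 2^18 = 4.1/262144 V = 15.640 µV.
V_rms = LSB/√12 = 15.640 µV / √12 = 4.51 µV.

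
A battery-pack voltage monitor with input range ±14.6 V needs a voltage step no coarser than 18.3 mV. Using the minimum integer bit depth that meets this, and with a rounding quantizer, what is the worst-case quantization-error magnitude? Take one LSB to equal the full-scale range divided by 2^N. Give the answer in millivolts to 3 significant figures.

Range = 14.6 − (-14.6) = 29.2 V.
Levels needed ≥ 29.2/18.3 mV = 1596. 2^11 = 2048 suffices, so N_min = 11.
Step size = 29.2/2048 V = 14.258 mV.
|e|_max = LSB/2 = 7.13 mV.

7.13 mV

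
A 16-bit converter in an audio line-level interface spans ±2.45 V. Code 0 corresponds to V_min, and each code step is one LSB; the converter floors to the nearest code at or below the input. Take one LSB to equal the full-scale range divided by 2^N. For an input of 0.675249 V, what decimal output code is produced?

41799

The full-scale span is 2.45 − (-2.45) = 4.9 V. LSB = 4.9 V / 2^16 ≈ 74.77 µV.
code = ⌊(V_in − V_min)/LSB⌋ = ⌊(V_in − V_min) × 2^16 / range⌋
     = ⌊(0.675249 − (-2.45)) × 65536 / 4.9⌋ = ⌊3.125249 × 65536/4.9⌋
     = ⌊41799.249⌋ = 41799.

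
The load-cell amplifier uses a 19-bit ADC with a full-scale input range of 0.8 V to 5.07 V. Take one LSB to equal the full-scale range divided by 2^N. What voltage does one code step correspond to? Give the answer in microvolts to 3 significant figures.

Full-scale range = 5.07 V − (0.8 V) = 4.27 V.
2^19 = 524288 levels.
LSB = 4.27 V / 2^19 = 8.14 µV.

8.14 µV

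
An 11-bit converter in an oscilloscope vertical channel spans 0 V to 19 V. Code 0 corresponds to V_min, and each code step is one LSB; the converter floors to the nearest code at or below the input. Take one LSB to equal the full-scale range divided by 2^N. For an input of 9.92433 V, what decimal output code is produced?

Full-scale range = 19 V. LSB = 19 V / 2^11 ≈ 9.277 mV.
code = ⌊(V_in − V_min)/LSB⌋ = ⌊(V_in − V_min) × 2^11 / range⌋
     = ⌊(9.92433 − (0)) × 2048 / 19⌋ = ⌊9.92433 × 2048/19⌋
     = ⌊1069.738⌋ = 1069.

1069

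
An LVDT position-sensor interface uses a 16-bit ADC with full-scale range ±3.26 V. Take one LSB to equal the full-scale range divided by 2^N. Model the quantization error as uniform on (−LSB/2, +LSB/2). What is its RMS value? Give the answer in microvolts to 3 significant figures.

28.7 µV

The full-scale span is 3.26 − (-3.26) = 6.52 V.
Step size = 6.52/65536 V = 99.487 µV.
V_rms = LSB/√12 = 99.487 µV / √12 = 28.7 µV.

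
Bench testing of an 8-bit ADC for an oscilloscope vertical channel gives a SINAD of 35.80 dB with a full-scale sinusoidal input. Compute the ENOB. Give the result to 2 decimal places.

5.65 bits

Inverting SNR = 6.02 N + 1.76: N_eff = (35.80 − 1.76)/6.02 = 5.6545.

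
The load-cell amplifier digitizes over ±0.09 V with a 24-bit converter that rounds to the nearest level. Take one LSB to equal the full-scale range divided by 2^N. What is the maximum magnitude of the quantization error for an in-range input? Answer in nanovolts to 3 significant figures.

Full-scale range = 0.09 V − (-0.09 V) = 0.18 V.
Step size = 0.18/16777216 V = 10.729 nV.
Worst-case error for round-to-nearest is half an LSB: 5.36 nV.

5.36 nV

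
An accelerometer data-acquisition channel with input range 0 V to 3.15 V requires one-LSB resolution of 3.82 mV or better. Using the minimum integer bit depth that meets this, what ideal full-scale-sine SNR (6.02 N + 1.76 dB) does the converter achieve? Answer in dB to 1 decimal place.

62.0 dB

Full-scale range = 3.15 V.
Required number of levels: 3.15/3.82 mV = 824.61; smallest N with 2^N ≥ that is 10.
6.02(10) + 1.76 = 61.96 dB.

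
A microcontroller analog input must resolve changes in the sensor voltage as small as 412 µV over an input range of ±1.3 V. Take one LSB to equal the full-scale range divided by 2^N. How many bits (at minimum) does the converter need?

Span: 1.3 V − (-1.3 V) = 2.6 V.
Need 2^N ≥ 2.6 V / 412 µV = 6311 → N_min = 13.

13 bits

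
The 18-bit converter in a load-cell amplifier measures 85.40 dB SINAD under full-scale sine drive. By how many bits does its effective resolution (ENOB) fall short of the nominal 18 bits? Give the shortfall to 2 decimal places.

4.11 bits

Effective bits = (85.40 − 1.76)/6.02 = 13.8937.
Shortfall = 18 − 13.8937 = 4.1063 bits.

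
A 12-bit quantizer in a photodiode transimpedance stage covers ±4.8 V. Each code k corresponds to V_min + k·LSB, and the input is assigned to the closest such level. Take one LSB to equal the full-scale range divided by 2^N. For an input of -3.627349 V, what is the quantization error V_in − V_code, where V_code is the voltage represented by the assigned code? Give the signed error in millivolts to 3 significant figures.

Span: 4.8 V − (-4.8 V) = 9.6 V. LSB = 9.6 V / 2^12 ≈ 2.344 mV.
(-3.627349 − (-4.8)) / LSB = 1.172651 × 4096/9.6 = 500.3311. Nearest integer: k = 500.
V_code = -4.8 + (500/4096) × 9.6 = -3.628125000 V.
e = -3.627349 − (-3.628125000) = +0.776 mV.

+0.776 mV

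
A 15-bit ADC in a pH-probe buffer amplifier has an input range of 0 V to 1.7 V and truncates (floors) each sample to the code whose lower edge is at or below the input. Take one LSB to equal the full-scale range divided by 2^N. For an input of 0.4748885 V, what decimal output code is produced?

9153

Full-scale range = 1.7 V. LSB = 1.7 V / 2^15 ≈ 51.88 µV.
(V_in − V_min) × 2^15/range = (0.4748885 − (0)) × 32768/1.7 = 9153.616.
Floor → code = 9153.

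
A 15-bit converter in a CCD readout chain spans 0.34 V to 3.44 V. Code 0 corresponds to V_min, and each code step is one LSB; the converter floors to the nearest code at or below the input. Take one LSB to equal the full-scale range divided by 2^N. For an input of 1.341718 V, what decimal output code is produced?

Range = 3.44 − (0.34) = 3.1 V. LSB = 3.1 V / 2^15 ≈ 94.60 µV.
V_in − V_min = 1.341718 − (0.34) = 1.001718 V.
Divide by LSB: 1.001718 × 32768/3.1 = 10588.4824.
Truncating gives code 10588.

10588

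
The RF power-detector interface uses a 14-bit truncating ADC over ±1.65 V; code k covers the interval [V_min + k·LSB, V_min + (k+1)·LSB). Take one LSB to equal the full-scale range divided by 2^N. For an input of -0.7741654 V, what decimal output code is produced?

Range = 1.65 − (-1.65) = 3.3 V. LSB = 3.3 V / 2^14 ≈ 201.4 µV.
code = ⌊(V_in − V_min)/LSB⌋ = ⌊(V_in − V_min) × 2^14 / range⌋
     = ⌊(-0.7741654 − (-1.65)) × 16384 / 3.3⌋ = ⌊0.8758346 × 16384/3.3⌋
     = ⌊4348.386⌋ = 4348.

4348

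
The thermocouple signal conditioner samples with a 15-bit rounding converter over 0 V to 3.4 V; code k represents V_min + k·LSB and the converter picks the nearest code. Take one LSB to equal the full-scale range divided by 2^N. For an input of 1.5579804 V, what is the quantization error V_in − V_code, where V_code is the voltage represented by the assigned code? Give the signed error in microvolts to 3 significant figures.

Span = 3.4 V. LSB = 3.4 V / 2^15 ≈ 103.8 µV.
Position in LSBs: (1.5579804 − (0)) × 32768/3.4 = 15015.2652; rounding gives k = 15015.
V_code = V_min + k × range/2^15 = 0 + 15015 × 3.4/32768 = 1.5579528809 V.
e = 1.5579804 − (1.5579528809) = +27.5 µV.

+27.5 µV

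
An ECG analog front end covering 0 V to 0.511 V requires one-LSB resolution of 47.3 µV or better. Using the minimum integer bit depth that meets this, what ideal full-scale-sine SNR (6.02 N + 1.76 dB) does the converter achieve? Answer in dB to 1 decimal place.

86.0 dB

Range is 0.511 V.
Levels needed ≥ 0.511/47.3 µV = 10800. 2^14 = 16384 suffices, so N_min = 14.
SNR = 6.02 × 14 + 1.76 = 86.04 dB.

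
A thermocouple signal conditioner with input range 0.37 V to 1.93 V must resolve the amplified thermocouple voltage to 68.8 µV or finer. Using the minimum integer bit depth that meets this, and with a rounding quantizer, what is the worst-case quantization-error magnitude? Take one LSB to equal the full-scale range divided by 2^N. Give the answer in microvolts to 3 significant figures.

The full-scale span is 1.93 − (0.37) = 1.56 V.
Required number of levels: 1.56/68.8 µV = 22674; smallest N with 2^N ≥ that is 15.
LSB = 1.56 V ÷ 2^15 = 1.56/32768 V = 47.607 µV.
Half an LSB is 23.8 µV.

23.8 µV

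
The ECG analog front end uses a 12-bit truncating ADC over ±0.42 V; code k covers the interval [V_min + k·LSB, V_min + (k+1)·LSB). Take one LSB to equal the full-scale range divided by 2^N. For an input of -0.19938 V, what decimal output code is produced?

1075

Span: 0.42 V − (-0.42 V) = 0.84 V. LSB = 0.84 V / 2^12 ≈ 205.1 µV.
(V_in − V_min) × 2^12/range = (-0.19938 − (-0.42)) × 4096/0.84 = 1075.785.
Floor → code = 1075.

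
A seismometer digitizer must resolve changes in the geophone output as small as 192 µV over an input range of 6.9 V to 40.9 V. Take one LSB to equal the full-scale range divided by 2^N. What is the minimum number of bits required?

18 bits

Range = 40.9 − (6.9) = 34 V.
34 V / 192 µV = 177100. Since 2^17 = 131072 and 2^18 = 262144, N = 18.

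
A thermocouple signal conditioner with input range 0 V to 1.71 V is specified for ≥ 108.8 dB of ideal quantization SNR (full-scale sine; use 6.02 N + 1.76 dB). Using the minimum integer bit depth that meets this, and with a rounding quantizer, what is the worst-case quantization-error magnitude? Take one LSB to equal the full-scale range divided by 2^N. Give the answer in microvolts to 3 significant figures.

Full-scale range = 1.71 V.
N ≥ (108.8 − 1.76)/6.02 = 17.781 → N_min = 18.
LSB = 1.71 V ÷ 2^18 = 1.71/262144 V = 6.5231 µV.
Half an LSB is 3.26 µV.

3.26 µV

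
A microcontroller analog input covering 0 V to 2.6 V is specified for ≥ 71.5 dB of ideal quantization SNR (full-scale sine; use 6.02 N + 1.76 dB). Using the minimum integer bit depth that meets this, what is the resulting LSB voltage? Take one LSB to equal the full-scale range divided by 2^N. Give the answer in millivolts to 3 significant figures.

Range is 2.6 V.
N ≥ (71.5 − 1.76)/6.02 = 11.585 → N_min = 12.
LSB = 2.6 V / 2^12 = 0.635 mV.

0.635 mV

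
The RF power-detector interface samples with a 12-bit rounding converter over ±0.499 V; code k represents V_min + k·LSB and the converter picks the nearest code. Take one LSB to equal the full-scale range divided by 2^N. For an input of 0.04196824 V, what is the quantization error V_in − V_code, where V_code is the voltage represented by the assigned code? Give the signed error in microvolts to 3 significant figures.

Full-scale range = 0.499 V − (-0.499 V) = 0.998 V. LSB = 0.998 V / 2^12 ≈ 243.7 µV.
(V_in − V_min)/LSB = (0.04196824 − (-0.499)) × 4096/0.998 = 2220.2464 → nearest code k = 2220.
V_code = V_min + k × range/2^12 = -0.499 + 2220 × 0.998/4096 = 0.04190820313 V.
e = 0.04196824 − (0.04190820313) = +60.0 µV.

+60.0 µV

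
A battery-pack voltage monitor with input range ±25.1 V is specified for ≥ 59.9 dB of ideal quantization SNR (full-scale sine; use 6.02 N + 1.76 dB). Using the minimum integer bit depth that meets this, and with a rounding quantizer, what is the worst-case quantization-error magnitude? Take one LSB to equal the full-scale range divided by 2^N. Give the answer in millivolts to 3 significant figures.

Span: 25.1 V − (-25.1 V) = 50.2 V.
N ≥ (59.9 − 1.76)/6.02 = 9.658 → N_min = 10.
LSB = 50.2 V / 2^10 = 49.023 mV.
Half an LSB is 24.5 mV.

24.5 mV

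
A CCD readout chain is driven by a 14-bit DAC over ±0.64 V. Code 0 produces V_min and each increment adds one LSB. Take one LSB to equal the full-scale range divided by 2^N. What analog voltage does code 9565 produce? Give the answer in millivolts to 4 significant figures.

107.3 mV

Full-scale range = 0.64 V − (-0.64 V) = 1.28 V. LSB = 1.28 V / 2^14.
V_out = -0.64 + 9565 × (1.28/16384) V
      = -0.64 V + 0.747266 V = 0.107266 V.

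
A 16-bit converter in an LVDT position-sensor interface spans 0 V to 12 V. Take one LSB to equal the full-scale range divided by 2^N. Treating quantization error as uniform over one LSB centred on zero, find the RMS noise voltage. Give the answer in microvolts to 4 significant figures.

Full-scale range = 12 V.
LSB = 12 V ÷ 2^16 = 12/65536 V = 183.105 µV.
V_rms = LSB/√12 = 183.105 µV / √12 = 52.86 µV.

52.86 µV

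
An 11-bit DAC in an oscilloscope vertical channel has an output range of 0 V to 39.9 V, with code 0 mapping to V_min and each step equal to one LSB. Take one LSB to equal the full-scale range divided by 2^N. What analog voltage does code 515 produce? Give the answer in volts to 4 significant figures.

V_FS = 39.9 V. LSB = 39.9 V / 2^11.
V_out = 0 + 515 × (39.9/2048) V
      = 0 + 10.0334 = 10.0334 V.

10.03 V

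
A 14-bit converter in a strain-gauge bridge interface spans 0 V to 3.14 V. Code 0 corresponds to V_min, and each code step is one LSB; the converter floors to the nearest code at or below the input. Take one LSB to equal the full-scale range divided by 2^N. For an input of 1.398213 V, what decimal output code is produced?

Full-scale range = 3.14 V. LSB = 3.14 V / 2^14 ≈ 191.7 µV.
V_in − V_min = 1.398213 − (0) = 1.398213 V.
Divide by LSB: 1.398213 × 16384/3.14 = 7295.6439.
Truncating gives code 7295.

7295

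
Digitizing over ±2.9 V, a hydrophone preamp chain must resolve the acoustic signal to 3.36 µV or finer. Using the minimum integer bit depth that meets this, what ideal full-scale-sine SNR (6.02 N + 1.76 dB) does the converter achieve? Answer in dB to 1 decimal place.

Full-scale range = 2.9 V − (-2.9 V) = 5.8 V.
Required number of levels: 5.8/3.36 µV = 1.7262e6; smallest N with 2^N ≥ that is 21.
6.02(21) + 1.76 = 128.18 dB.

128.2 dB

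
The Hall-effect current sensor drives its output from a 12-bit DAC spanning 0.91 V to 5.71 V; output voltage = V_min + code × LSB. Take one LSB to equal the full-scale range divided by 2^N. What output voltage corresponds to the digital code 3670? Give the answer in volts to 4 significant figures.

Span: 5.71 V − (0.91 V) = 4.8 V. LSB = 4.8 V / 2^12.
V_out = 0.91 + 3670 × (4.8/4096) V
      = 0.91 + 4.30078 = 5.21078 V.

5.211 V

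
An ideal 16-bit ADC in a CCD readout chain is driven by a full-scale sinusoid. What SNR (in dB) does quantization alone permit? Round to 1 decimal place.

98.1 dB

6.02(16) + 1.76 = 96.32 + 1.76 = 98.08 dB.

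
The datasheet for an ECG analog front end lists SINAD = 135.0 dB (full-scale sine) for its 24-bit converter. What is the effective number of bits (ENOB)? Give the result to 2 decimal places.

ENOB = (135.0 − 1.76)/6.02 = 22.1329 bits.

22.13 bits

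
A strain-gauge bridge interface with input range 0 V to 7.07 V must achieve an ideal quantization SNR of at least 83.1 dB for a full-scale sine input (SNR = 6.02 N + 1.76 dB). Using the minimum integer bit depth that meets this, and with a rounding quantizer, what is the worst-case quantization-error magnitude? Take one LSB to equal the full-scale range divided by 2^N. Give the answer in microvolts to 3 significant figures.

216 µV

Span = 7.07 V.
Solving 6.02 N ≥ 83.1 − 1.76: N ≥ 13.512. Round up → N = 14.
LSB = 7.07 V ÷ 2^14 = 7.07/16384 V = 431.52 µV.
Half an LSB is 216 µV.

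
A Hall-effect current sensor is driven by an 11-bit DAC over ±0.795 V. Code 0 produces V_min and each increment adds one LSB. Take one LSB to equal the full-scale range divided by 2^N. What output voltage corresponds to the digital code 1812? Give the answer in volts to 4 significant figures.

Full-scale range = 0.795 V − (-0.795 V) = 1.59 V. LSB = 1.59 V / 2^11.
Output = V_min + (1812/2048) × range = -0.795 + 0.884766 × 1.59 V
      = -0.795 V + 1.40678 V = 0.611777 V.

0.6118 V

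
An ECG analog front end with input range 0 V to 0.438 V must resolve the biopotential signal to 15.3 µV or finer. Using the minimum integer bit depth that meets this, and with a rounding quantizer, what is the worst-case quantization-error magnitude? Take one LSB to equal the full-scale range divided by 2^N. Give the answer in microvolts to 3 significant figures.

6.68 µV

Range is 0.438 V.
Levels needed ≥ 0.438/15.3 µV = 28630. 2^15 = 32768 suffices, so N_min = 15.
One LSB is 0.438 V / 32768 = 13.367 µV.
|e|_max = LSB/2 = 6.68 µV.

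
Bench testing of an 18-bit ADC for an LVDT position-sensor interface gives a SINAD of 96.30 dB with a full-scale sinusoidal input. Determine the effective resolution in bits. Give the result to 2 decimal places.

15.70 bits

ENOB = (SINAD − 1.76) / 6.02 = (96.30 − 1.76) / 6.02 = 94.54 / 6.02 = 15.7043.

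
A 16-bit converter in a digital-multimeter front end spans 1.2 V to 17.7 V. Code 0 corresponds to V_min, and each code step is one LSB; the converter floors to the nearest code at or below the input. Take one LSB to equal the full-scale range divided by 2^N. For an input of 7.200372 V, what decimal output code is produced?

23832

Full-scale range = 17.7 V − (1.2 V) = 16.5 V. LSB = 16.5 V / 2^16 ≈ 251.8 µV.
V_in − V_min = 7.200372 − (1.2) = 6.000372 V.
Divide by LSB: 6.000372 × 65536/16.5 = 23832.7503.
Truncating gives code 23832.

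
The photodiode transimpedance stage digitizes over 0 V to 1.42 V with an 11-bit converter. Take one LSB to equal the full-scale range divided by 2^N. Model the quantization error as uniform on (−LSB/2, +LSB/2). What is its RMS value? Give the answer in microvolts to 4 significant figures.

V_FS = 1.42 V.
LSB = 1.42 V / 2^11 = 0.693359 mV.
V_rms = LSB/√12 = 0.693359 mV / √12 = 200.2 µV.

200.2 µV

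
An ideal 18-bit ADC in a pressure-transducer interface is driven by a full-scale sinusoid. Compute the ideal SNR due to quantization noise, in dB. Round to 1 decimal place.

For an ideal N-bit converter with full-scale sine input, SNR = 6.02 N + 1.76 dB. SNR = 6.02 × 18 + 1.76 = 108.36 + 1.76 = 110.12 dB.

110.1 dB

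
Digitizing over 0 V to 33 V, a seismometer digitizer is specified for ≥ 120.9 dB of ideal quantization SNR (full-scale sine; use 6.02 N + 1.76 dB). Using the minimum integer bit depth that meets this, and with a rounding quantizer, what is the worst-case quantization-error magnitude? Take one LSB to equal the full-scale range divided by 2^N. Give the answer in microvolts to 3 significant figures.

Full-scale range = 33 V.
Solving 6.02 N ≥ 120.9 − 1.76: N ≥ 19.791. Round up → N = 20.
Step size = 33/1048576 V = 31.471 µV.
Max error for round-to-nearest is LSB/2 = 15.7 µV.

15.7 µV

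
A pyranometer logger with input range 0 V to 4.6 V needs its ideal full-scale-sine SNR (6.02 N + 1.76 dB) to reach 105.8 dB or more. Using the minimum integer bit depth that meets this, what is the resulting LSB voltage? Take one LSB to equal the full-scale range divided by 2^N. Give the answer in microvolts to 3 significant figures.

17.5 µV

Range is 4.6 V.
N ≥ (105.8 − 1.76)/6.02 = 17.282 → N_min = 18.
LSB = 4.6 V ÷ 2^18 = 4.6/262144 V = 17.5 µV.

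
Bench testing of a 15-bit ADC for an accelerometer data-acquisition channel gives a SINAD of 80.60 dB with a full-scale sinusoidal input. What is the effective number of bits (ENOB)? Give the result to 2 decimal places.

Inverting SNR = 6.02 N + 1.76: N_eff = (80.60 − 1.76)/6.02 = 13.0963.

13.10 bits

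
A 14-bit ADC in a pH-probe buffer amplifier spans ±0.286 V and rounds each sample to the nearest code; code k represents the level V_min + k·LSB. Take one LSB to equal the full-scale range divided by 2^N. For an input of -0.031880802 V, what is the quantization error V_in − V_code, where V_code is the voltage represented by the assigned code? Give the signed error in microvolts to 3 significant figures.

−6.05 µV

Span: 0.286 V − (-0.286 V) = 0.572 V. LSB = 0.572 V / 2^14 ≈ 34.91 µV.
(-0.031880802 − (-0.286)) / LSB = 0.254119198 × 16384/0.572 = 7278.8268. Nearest integer: k = 7279.
V_code = -0.286 + (7279/16384) × 0.572 = -0.031874755859 V.
V_in − V_code = -0.031880802 − (-0.031874755859) = −6.05 µV.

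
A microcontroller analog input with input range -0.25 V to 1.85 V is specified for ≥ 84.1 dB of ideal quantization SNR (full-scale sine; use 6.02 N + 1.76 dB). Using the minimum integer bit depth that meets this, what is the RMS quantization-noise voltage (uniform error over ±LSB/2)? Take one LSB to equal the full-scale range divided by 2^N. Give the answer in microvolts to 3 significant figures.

37.0 µV

The full-scale span is 1.85 − (-0.25) = 2.1 V.
N ≥ (84.1 − 1.76)/6.02 = 13.678 → N_min = 14.
LSB = 2.1 V ÷ 2^14 = 2.1/16384 V = 128.17 µV.
σ_q = LSB/√12 = 128.17 µV/3.4641 = 37.0 µV.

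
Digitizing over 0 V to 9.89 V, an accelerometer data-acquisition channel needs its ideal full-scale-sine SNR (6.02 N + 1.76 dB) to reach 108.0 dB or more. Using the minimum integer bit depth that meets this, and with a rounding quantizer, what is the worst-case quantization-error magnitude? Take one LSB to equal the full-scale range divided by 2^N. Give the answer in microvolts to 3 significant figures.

18.9 µV

Span = 9.89 V.
N ≥ (108.0 − 1.76)/6.02 = 17.648 → N_min = 18.
LSB = 9.89 V / 2^18 = 37.727 µV.
Half an LSB is 18.9 µV.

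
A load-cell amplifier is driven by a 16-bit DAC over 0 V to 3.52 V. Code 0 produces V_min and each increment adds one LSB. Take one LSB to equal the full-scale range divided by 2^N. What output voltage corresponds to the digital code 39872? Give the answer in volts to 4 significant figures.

V_FS = 3.52 V. LSB = 3.52 V / 2^16.
V_out = 0 + 39872 × (3.52/65536) V
      = 0 V + 2.14156 V = 2.14156 V.

2.142 V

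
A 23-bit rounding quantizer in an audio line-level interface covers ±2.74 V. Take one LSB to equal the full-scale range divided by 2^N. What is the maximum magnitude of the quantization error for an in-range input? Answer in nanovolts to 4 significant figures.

326.6 nV

Span: 2.74 V − (-2.74 V) = 5.48 V.
Step size = 5.48/8388608 V = 0.653267 µV.
Worst-case error for round-to-nearest is half an LSB: 326.6 nV.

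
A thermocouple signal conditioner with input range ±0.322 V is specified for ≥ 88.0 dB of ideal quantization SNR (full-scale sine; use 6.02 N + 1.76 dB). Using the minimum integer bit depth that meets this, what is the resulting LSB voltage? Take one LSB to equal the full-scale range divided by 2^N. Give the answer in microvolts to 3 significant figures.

19.7 µV

Range = 0.322 − (-0.322) = 0.644 V.
Required N = ⌈(88.0 − 1.76)/6.02⌉ = ⌈14.326⌉ = 15.
LSB = 0.644 V ÷ 2^15 = 0.644/32768 V = 19.7 µV.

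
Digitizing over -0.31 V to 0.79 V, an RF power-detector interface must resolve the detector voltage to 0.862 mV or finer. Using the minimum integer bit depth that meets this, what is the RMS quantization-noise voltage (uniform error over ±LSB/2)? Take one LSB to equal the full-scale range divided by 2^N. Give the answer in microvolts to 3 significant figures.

The full-scale span is 0.79 − (-0.31) = 1.1 V.
1.1 V / 0.862 mV = 1276. Since 2^10 = 1024 and 2^11 = 2048, N = 11.
LSB = 1.1 V ÷ 2^11 = 1.1/2048 V = 0.53711 mV.
RMS noise = LSB/√12 = 155 µV.

155 µV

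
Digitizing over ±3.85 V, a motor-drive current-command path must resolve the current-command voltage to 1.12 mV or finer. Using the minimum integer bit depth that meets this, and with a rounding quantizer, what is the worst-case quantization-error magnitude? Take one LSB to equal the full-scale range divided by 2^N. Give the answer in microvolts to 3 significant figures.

470 µV

Range = 3.85 − (-3.85) = 7.7 V.
Levels needed ≥ 7.7/1.12 mV = 6875. 2^13 = 8192 suffices, so N_min = 13.
Step size = 7.7/8192 V = 0.93994 mV.
Half an LSB is 470 µV.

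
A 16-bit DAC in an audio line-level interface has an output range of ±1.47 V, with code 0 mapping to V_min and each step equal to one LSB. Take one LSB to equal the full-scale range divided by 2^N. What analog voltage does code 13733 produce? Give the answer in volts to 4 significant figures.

Span: 1.47 V − (-1.47 V) = 2.94 V. LSB = 2.94 V / 2^16.
Output = V_min + (13733/65536) × range = -1.47 + 0.209549 × 2.94 V
      = -1.47 V + 0.616074 V = -0.853926 V.

-0.8539 V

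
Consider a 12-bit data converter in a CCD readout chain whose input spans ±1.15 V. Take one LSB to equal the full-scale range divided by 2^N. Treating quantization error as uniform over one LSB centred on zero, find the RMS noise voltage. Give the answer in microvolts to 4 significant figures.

Range = 1.15 − (-1.15) = 2.3 V.
Step size = 2.3/4096 V = 0.561523 mV.
For a uniform distribution on [−LSB/2, +LSB/2], V_rms = LSB/√12 = 0.561523 mV/3.4641 = 162.1 µV.

162.1 µV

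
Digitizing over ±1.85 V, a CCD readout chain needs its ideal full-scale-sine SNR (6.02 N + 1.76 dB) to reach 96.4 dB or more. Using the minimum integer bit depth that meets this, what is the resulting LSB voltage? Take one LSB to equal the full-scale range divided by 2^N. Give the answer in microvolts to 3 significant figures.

Range = 1.85 − (-1.85) = 3.7 V.
6.02 N + 1.76 ≥ 96.4 gives N ≥ 15.721, so the minimum integer is 16.
Step size = 3.7/65536 V = 56.5 µV.

56.5 µV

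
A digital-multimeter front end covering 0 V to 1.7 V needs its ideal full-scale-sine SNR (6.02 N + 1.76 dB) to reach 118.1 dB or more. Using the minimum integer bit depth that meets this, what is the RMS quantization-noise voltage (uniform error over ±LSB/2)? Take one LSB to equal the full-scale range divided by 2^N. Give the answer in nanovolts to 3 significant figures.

V_FS = 1.7 V.
Solving 6.02 N ≥ 118.1 − 1.76: N ≥ 19.326. Round up → N = 20.
Step size = 1.7/1048576 V = 1.6212 µV.
RMS noise = LSB/√12 = 468 nV.

468 nV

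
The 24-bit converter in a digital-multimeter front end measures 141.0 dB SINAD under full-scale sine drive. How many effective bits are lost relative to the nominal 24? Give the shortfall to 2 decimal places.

N_eff = (141.0 − 1.76)/6.02 = 23.1296 bits.
Shortfall = 24 − 23.1296 = 0.8704 bits.

0.87 bits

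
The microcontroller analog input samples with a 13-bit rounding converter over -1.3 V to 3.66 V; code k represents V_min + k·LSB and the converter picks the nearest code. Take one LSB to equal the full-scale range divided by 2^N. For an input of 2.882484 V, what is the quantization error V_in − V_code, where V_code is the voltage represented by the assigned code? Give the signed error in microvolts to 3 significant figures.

−94.1 µV

Span: 3.66 V − (-1.3 V) = 4.96 V. LSB = 4.96 V / 2^13 ≈ 0.6055 mV.
Position in LSBs: (2.882484 − (-1.3)) × 8192/4.96 = 6907.8445; rounding gives k = 6908.
V_code = V_min + k × range/2^13 = -1.3 + 6908 × 4.96/8192 = 2.882578125 V.
Error = V_in − V_code = 2.882484 − (2.882578125) = −94.1 µV.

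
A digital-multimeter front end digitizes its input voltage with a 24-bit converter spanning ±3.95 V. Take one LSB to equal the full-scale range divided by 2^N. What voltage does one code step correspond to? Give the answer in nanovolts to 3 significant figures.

Range = 3.95 − (-3.95) = 7.9 V.
2^24 = 16777216 levels.
LSB = 7.9 V ÷ 2^24 = 7.9/16777216 V = 471 nV.

471 nV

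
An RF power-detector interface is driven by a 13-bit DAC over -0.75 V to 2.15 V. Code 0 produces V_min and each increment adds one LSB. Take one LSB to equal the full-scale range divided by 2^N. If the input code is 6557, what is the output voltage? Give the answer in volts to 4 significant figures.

1.571 V

Full-scale range = 2.15 V − (-0.75 V) = 2.9 V. LSB = 2.9 V / 2^13.
V_out = V_min + code × LSB = -0.75 V + 6557 × 2.9 V / 8192
      = -0.75 + 2.32120 = 1.57120 V.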